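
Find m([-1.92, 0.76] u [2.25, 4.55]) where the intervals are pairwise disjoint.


For pairwise disjoint intervals, m(union) = sum of lengths.
= (0.76 - -1.92) + (4.55 - 2.25)
= 2.68 + 2.3
= 4.98


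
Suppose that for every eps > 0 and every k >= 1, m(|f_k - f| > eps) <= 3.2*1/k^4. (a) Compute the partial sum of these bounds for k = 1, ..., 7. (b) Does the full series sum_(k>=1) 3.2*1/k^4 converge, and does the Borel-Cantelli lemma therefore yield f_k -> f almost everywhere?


Step 1: List the terms 3.2*1/k^4 for k = 1 to 7:
  k=1: 3.2
  k=2: 0.2
  k=3: 0.039506
  k=4: 0.0125
  k=5: 0.00512
  k=6: 0.002469
  k=7: 0.001333
Step 2: Partial sum = 3.2 + 0.2 + 0.039506 + 0.0125 + 0.00512 + 0.002469 + 0.001333
     = 3.460928
Step 3: The full series sum_(k>=1) 3.2*1/k^4 converges (p-series with p = 4 > 1; a constant multiple of a convergent series converges).
Step 4: Fix eps > 0. Since sum_k m(|f_k - f| > eps) < infinity, the Borel-Cantelli lemma gives
        m(limsup_k {|f_k - f| > eps}) = 0, i.e. for a.e. x, |f_k(x) - f(x)| <= eps for all large k.
        Applying this with eps = 1/j for j = 1, 2, ... and intersecting the countably many full-measure sets,
        for a.e. x we get limsup_k |f_k(x) - f(x)| <= 1/j for every j, hence f_k -> f almost everywhere.
Conclusion: series converges; Borel-Cantelli yields f_k -> f a.e.


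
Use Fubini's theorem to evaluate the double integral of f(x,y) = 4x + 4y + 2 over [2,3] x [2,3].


By Fubini, integrate in x first, then y.
Step 1: Fix y, integrate over x in [2,3]:
  integral(4x + 4y + 2, x=2..3)
  = 4*(3^2 - 2^2)/2 + (4y + 2)*(3 - 2)
  = 10 + (4y + 2)*1
  = 10 + 4y + 2
  = 12 + 4y
Step 2: Integrate over y in [2,3]:
  integral(12 + 4y, y=2..3)
  = 12*1 + 4*(3^2 - 2^2)/2
  = 12 + 10
  = 22


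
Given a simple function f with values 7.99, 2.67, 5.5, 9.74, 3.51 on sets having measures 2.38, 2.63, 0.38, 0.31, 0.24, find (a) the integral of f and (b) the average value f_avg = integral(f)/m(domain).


Step 1: Integral = sum(value_i * measure_i)
= 7.99*2.38 + 2.67*2.63 + 5.5*0.38 + 9.74*0.31 + 3.51*0.24
= 19.0162 + 7.0221 + 2.09 + 3.0194 + 0.8424
= 31.9901
Step 2: Total measure of domain = 2.38 + 2.63 + 0.38 + 0.31 + 0.24 = 5.94
Step 3: Average value = 31.9901 / 5.94 = 5.385539


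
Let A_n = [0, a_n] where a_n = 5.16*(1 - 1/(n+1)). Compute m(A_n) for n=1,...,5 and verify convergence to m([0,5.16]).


By continuity of measure from below: if A_n increases to A, then m(A_n) -> m(A).
Here A = [0, 5.16], so m(A) = 5.16
Step 1: a_1 = 5.16*(1 - 1/2) = 2.58, m(A_1) = 2.58
Step 2: a_2 = 5.16*(1 - 1/3) = 3.44, m(A_2) = 3.44
Step 3: a_3 = 5.16*(1 - 1/4) = 3.87, m(A_3) = 3.87
Step 4: a_4 = 5.16*(1 - 1/5) = 4.128, m(A_4) = 4.128
Step 5: a_5 = 5.16*(1 - 1/6) = 4.3, m(A_5) = 4.3
Limit: m(A_n) -> m([0,5.16]) = 5.16


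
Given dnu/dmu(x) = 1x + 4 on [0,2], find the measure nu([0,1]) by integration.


nu(A) = integral_A (dnu/dmu) dmu = integral_0^1 (1x + 4) dx
Step 1: Antiderivative F(x) = (1/2)x^2 + 4x
Step 2: F(1) = (1/2)*1^2 + 4*1 = 0.5 + 4 = 4.5
Step 3: F(0) = (1/2)*0^2 + 4*0 = 0.0 + 0 = 0.0
Step 4: nu([0,1]) = F(1) - F(0) = 4.5 - 0.0 = 4.5


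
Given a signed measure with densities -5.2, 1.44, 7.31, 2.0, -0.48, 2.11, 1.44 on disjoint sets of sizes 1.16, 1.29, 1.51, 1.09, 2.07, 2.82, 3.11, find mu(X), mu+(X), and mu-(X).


Step 1: Compute signed measure on each set:
  Set 1: -5.2 * 1.16 = -6.032
  Set 2: 1.44 * 1.29 = 1.8576
  Set 3: 7.31 * 1.51 = 11.0381
  Set 4: 2.0 * 1.09 = 2.18
  Set 5: -0.48 * 2.07 = -0.9936
  Set 6: 2.11 * 2.82 = 5.9502
  Set 7: 1.44 * 3.11 = 4.4784
Step 2: Total signed measure = (-6.032) + (1.8576) + (11.0381) + (2.18) + (-0.9936) + (5.9502) + (4.4784)
     = 18.4787
Step 3: Positive part mu+(X) = sum of positive contributions = 25.5043
Step 4: Negative part mu-(X) = |sum of negative contributions| = 7.0256


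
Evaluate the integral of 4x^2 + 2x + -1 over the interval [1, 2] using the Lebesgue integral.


The Lebesgue integral of a Riemann-integrable function agrees with the Riemann integral.
Antiderivative F(x) = (4/3)x^3 + (2/2)x^2 + -1x
F(2) = (4/3)*2^3 + (2/2)*2^2 + -1*2
     = (4/3)*8 + (2/2)*4 + -1*2
     = 10.666667 + 4 + -2
     = 12.666667
F(1) = 1.333333
Integral = F(2) - F(1) = 12.666667 - 1.333333 = 11.333333


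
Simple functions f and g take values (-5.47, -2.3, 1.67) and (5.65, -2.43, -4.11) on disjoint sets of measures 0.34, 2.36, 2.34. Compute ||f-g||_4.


Step 1: Compute differences f_i - g_i:
  -5.47 - 5.65 = -11.12
  -2.3 - -2.43 = 0.13
  1.67 - -4.11 = 5.78
Step 2: Compute |diff|^4 * measure for each set:
  |-11.12|^4 * 0.34 = 15290.410639 * 0.34 = 5198.739617
  |0.13|^4 * 2.36 = 2.856100e-04 * 2.36 = 6.740396e-04
  |5.78|^4 * 2.34 = 1116.121191 * 2.34 = 2611.723586
Step 3: Sum = 7810.463877
Step 4: ||f-g||_4 = (7810.463877)^(1/4) = 9.400895


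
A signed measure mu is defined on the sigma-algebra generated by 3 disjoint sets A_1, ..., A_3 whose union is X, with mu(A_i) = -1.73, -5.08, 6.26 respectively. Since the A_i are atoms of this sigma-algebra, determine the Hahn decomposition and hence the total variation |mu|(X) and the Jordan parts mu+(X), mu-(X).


Step 1: Every measurable set is a union of atoms (the cells / points), so a Hahn decomposition is
  obtained by grouping atoms by sign: P = union of atoms with mu > 0, N = union of the remaining atoms.
  Atoms in P (indices): 3;  atoms in N (indices): 1, 2
  Positive values: 6.26
  Negative values: -1.73, -5.08
Step 2: mu+(X) = mu(P) = sum of positive atom values = 6.26
Step 3: mu-(X) = -mu(N) = sum of |negative atom values| = 6.81
Step 4: |mu|(X) = mu+(X) + mu-(X) = 6.26 + 6.81 = 13.07


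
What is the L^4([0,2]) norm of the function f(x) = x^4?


Step 1: ||f||_4 = (integral_0^2 |x^4|^4 dx)^(1/4)
     = (integral_0^2 x^16 dx)^(1/4)
Step 2: integral_0^2 x^16 dx = [x^17/(17)] from 0 to 2 = 2^17/17
     = 131072/17 = 7710.117647
Step 3: ||f||_4 = (7710.117647)^(1/4) = 9.370554


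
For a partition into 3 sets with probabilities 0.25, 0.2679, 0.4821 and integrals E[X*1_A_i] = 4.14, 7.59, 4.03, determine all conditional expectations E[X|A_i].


For each cell A_i: E[X|A_i] = E[X*1_A_i] / P(A_i)
Step 1: E[X|A_1] = 4.14 / 0.25 = 16.56
Step 2: E[X|A_2] = 7.59 / 0.2679 = 28.331467
Step 3: E[X|A_3] = 4.03 / 0.4821 = 8.359262
Verification: E[X] = sum E[X*1_A_i] = 4.14 + 7.59 + 4.03 = 15.76


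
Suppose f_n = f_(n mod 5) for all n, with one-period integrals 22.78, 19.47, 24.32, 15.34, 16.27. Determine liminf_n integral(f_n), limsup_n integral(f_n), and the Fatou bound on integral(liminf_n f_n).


The sequence (integral(f_n)) is periodic with period 5, repeating the values 22.78, 19.47, 24.32, 15.34, 16.27 indefinitely.
Step 1: For a periodic sequence, every tail (a_m, a_(m+1), ...) contains all 5 period values infinitely often.
Step 2: Hence inf of every tail = min of the period values = min(22.78, 19.47, 24.32, 15.34, 16.27) = 15.34.
        liminf_n integral(f_n) = sup over m of (inf of tail from m) = 15.34.
Step 3: Similarly sup of every tail = max of the period values = 24.32.
        limsup_n integral(f_n) = 24.32.
Step 4: Fatou's lemma: integral(liminf_n f_n) <= liminf_n integral(f_n) = 15.34.
        So the integral of the pointwise liminf is at most 15.34.


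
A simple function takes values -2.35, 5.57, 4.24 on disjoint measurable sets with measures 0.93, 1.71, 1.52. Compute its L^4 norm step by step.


Step 1: Compute |f_i|^4 for each value:
  |-2.35|^4 = 30.498006
  |5.57|^4 = 962.54442
  |4.24|^4 = 323.194102
Step 2: Multiply by measures and sum:
  30.498006 * 0.93 = 28.363146
  962.54442 * 1.71 = 1645.950958
  323.194102 * 1.52 = 491.255035
Sum = 28.363146 + 1645.950958 + 491.255035 = 2165.569139
Step 3: Take the p-th root:
||f||_4 = (2165.569139)^(1/4) = 6.821706


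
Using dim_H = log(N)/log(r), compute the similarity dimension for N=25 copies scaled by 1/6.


For a self-similar set with N copies scaled by 1/r:
dim_H = log(N)/log(r) = log(25)/log(6)
= 3.218876/1.791759
= 1.796489


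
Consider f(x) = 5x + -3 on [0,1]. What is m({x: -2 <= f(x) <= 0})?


f^(-1)([-2, 0]) = {x : -2 <= 5x + -3 <= 0}
Solving: (-2 - -3)/5 <= x <= (0 - -3)/5
= [0.2, 0.6]
Intersecting with [0,1]: [0.2, 0.6]
Measure = 0.6 - 0.2 = 0.4


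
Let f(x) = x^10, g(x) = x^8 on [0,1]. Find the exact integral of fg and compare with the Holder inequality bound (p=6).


Step 1: Exact integral of f*g = integral(x^18, 0, 1) = 1/19
     = 0.052632
Step 2: Holder bound with p=6, q=1.2:
  ||f||_p = (integral x^60 dx)^(1/6) = (1/61)^(1/6) = 0.504017
  ||g||_q = (integral x^9.6 dx)^(1/1.2) = (1/10.6)^(1/1.2) = 0.139823
Step 3: Holder bound = ||f||_p * ||g||_q = 0.504017 * 0.139823 = 0.070473
Verification: 0.052632 <= 0.070473 (Holder holds)


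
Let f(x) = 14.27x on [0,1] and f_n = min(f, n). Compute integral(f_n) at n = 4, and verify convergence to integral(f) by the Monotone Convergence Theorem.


f(x) = 14.27x on [0,1]; f_n(x) = min(14.27x, n). At n = 4:
Step 1: f(x) reaches 4 at x = 4/14.27 = 0.280308
Step 2: integral(f_4) = integral(14.27x, 0, 0.280308) + integral(4, 0.280308, 1)
       = 14.27*0.280308^2/2 + 4*(1 - 0.280308)
       = 0.560617 + 2.878767
       = 3.439383
Step 3: As n -> infinity, f_n increases to f, so by MCT integral(f_n) -> integral(f) = 14.27/2 = 7.135.
Convergence: integral(f_4) = 3.439383 -> 7.135 as n -> infinity


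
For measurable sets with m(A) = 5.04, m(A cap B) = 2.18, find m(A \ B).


m(A \ B) = m(A) - m(A n B)
= 5.04 - 2.18
= 2.86


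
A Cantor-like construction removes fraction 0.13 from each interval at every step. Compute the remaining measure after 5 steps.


Step 1: At each step, fraction remaining = 1 - 0.13 = 0.87
Step 2: After 5 steps, measure = (0.87)^5
Step 3: Computing the power step by step:
  After step 1: 0.87
  After step 2: 0.7569
  After step 3: 0.658503
  After step 4: 0.572898
  After step 5: 0.498421
Result = 0.498421


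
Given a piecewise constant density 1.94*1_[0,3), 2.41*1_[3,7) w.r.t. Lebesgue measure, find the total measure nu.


Integrate each piece of the Radon-Nikodym derivative:
Step 1: integral_0^3 1.94 dx = 1.94*(3-0) = 1.94*3 = 5.82
Step 2: integral_3^7 2.41 dx = 2.41*(7-3) = 2.41*4 = 9.64
Total: 5.82 + 9.64 = 15.46


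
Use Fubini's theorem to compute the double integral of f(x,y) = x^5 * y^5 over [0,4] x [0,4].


By Fubini's theorem, the double integral factors as a product of single integrals:
Step 1: integral_0^4 x^5 dx = [x^6/6] from 0 to 4
     = 4^6/6 = 682.666667
Step 2: integral_0^4 y^5 dy = [y^6/6] from 0 to 4
     = 4^6/6 = 682.666667
Step 3: Double integral = 682.666667 * 682.666667 = 466033.777778


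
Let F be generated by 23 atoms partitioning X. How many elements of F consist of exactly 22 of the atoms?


Each element of F is a union of some subset of the 23 atoms.
Elements that are unions of exactly 22 atoms correspond to 22-element subsets of the 23 atoms.
Count = C(23, 22) = 23! / (22! * 1!) = 23.


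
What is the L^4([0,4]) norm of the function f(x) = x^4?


Step 1: ||f||_4 = (integral_0^4 |x^4|^4 dx)^(1/4)
     = (integral_0^4 x^16 dx)^(1/4)
Step 2: integral_0^4 x^16 dx = [x^17/(17)] from 0 to 4 = 4^17/17
     = 17179869184/17 = 1.010581e+09
Step 3: ||f||_4 = (1.010581e+09)^(1/4) = 178.296465


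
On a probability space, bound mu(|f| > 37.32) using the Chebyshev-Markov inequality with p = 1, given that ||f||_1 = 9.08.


Chebyshev/Markov inequality: mu(|f| > eps) <= (||f||_p / eps)^p
Step 1: ||f||_1 / eps = 9.08 / 37.32 = 0.243301
Step 2: Raise to power p = 1:
  (0.243301)^1 = 0.243301
Step 3: Therefore mu(|f| > 37.32) <= 0.243301


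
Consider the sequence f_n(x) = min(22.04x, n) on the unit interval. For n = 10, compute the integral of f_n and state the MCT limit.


f(x) = 22.04x on [0,1]; f_n(x) = min(22.04x, n). At n = 10:
Step 1: f(x) reaches 10 at x = 10/22.04 = 0.453721
Step 2: integral(f_10) = integral(22.04x, 0, 0.453721) + integral(10, 0.453721, 1)
       = 22.04*0.453721^2/2 + 10*(1 - 0.453721)
       = 2.268603 + 5.462795
       = 7.731397
Step 3: As n -> infinity, f_n increases to f, so by MCT integral(f_n) -> integral(f) = 22.04/2 = 11.02.
Convergence: integral(f_10) = 7.731397 -> 11.02 as n -> infinity


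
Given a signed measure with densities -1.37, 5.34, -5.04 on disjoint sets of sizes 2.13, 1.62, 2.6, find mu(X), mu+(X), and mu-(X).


Step 1: Compute signed measure on each set:
  Set 1: -1.37 * 2.13 = -2.9181
  Set 2: 5.34 * 1.62 = 8.6508
  Set 3: -5.04 * 2.6 = -13.104
Step 2: Total signed measure = (-2.9181) + (8.6508) + (-13.104)
     = -7.3713
Step 3: Positive part mu+(X) = sum of positive contributions = 8.6508
Step 4: Negative part mu-(X) = |sum of negative contributions| = 16.0221


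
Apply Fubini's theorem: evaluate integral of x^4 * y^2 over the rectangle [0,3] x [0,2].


By Fubini's theorem, the double integral factors as a product of single integrals:
Step 1: integral_0^3 x^4 dx = [x^5/5] from 0 to 3
     = 3^5/5 = 48.6
Step 2: integral_0^2 y^2 dy = [y^3/3] from 0 to 2
     = 2^3/3 = 2.666667
Step 3: Double integral = 48.6 * 2.666667 = 129.6


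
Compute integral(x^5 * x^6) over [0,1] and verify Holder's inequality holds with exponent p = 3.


Step 1: Exact integral of f*g = integral(x^11, 0, 1) = 1/12
     = 0.083333
Step 2: Holder bound with p=3, q=1.5:
  ||f||_p = (integral x^15 dx)^(1/3) = (1/16)^(1/3) = 0.39685
  ||g||_q = (integral x^9 dx)^(1/1.5) = (1/10)^(1/1.5) = 0.215443
Step 3: Holder bound = ||f||_p * ||g||_q = 0.39685 * 0.215443 = 0.085499
Verification: 0.083333 <= 0.085499 (Holder holds)


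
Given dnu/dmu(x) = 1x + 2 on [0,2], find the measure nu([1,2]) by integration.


nu(A) = integral_A (dnu/dmu) dmu = integral_1^2 (1x + 2) dx
Step 1: Antiderivative F(x) = (1/2)x^2 + 2x
Step 2: F(2) = (1/2)*2^2 + 2*2 = 2 + 4 = 6
Step 3: F(1) = (1/2)*1^2 + 2*1 = 0.5 + 2 = 2.5
Step 4: nu([1,2]) = F(2) - F(1) = 6 - 2.5 = 3.5


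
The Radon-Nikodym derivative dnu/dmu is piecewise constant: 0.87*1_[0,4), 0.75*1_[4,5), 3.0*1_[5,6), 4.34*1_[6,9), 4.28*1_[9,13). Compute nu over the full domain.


Integrate each piece of the Radon-Nikodym derivative:
Step 1: integral_0^4 0.87 dx = 0.87*(4-0) = 0.87*4 = 3.48
Step 2: integral_4^5 0.75 dx = 0.75*(5-4) = 0.75*1 = 0.75
Step 3: integral_5^6 3.0 dx = 3.0*(6-5) = 3.0*1 = 3
Step 4: integral_6^9 4.34 dx = 4.34*(9-6) = 4.34*3 = 13.02
Step 5: integral_9^13 4.28 dx = 4.28*(13-9) = 4.28*4 = 17.12
Total: 3.48 + 0.75 + 3 + 13.02 + 17.12 = 37.37


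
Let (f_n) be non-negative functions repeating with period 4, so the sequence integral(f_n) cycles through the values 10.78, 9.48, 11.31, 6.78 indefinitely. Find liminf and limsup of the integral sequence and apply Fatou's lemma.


The sequence (integral(f_n)) is periodic with period 4, repeating the values 10.78, 9.48, 11.31, 6.78 indefinitely.
Step 1: For a periodic sequence, every tail (a_m, a_(m+1), ...) contains all 4 period values infinitely often.
Step 2: Hence inf of every tail = min of the period values = min(10.78, 9.48, 11.31, 6.78) = 6.78.
        liminf_n integral(f_n) = sup over m of (inf of tail from m) = 6.78.
Step 3: Similarly sup of every tail = max of the period values = 11.31.
        limsup_n integral(f_n) = 11.31.
Step 4: Fatou's lemma: integral(liminf_n f_n) <= liminf_n integral(f_n) = 6.78.
        So the integral of the pointwise liminf is at most 6.78.


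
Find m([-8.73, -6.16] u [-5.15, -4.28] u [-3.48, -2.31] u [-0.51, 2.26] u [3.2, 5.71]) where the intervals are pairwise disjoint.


For pairwise disjoint intervals, m(union) = sum of lengths.
= (-6.16 - -8.73) + (-4.28 - -5.15) + (-2.31 - -3.48) + (2.26 - -0.51) + (5.71 - 3.2)
= 2.57 + 0.87 + 1.17 + 2.77 + 2.51
= 9.89


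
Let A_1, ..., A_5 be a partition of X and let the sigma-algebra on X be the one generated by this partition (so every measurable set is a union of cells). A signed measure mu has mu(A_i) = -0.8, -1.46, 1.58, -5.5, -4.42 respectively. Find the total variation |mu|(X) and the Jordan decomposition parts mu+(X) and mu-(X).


Step 1: Every measurable set is a union of atoms (the cells / points), so a Hahn decomposition is
  obtained by grouping atoms by sign: P = union of atoms with mu > 0, N = union of the remaining atoms.
  Atoms in P (indices): 3;  atoms in N (indices): 1, 2, 4, 5
  Positive values: 1.58
  Negative values: -0.8, -1.46, -5.5, -4.42
Step 2: mu+(X) = mu(P) = sum of positive atom values = 1.58
Step 3: mu-(X) = -mu(N) = sum of |negative atom values| = 12.18
Step 4: |mu|(X) = mu+(X) + mu-(X) = 1.58 + 12.18 = 13.76


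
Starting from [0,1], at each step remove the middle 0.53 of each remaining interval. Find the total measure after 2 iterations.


Step 1: At each step, fraction remaining = 1 - 0.53 = 0.47
Step 2: After 2 steps, measure = (0.47)^2
Step 3: Computing the power step by step:
  After step 1: 0.47
  After step 2: 0.2209
Result = 0.2209


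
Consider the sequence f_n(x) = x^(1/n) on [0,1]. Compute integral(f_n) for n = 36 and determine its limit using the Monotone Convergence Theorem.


At n = 36: f_36(x) = x^(1/36).
Step 1: integral(x^(1/36), 0, 1) = [x^(1/36+1) / (1/36+1)] from 0 to 1
     = 1 / (1/36 + 1) = 1 / ((36+1)/36) = 36/(36+1)
     = 36/37 = 0.972973
Step 2: As n -> infinity, f_n(x) = x^(1/n) -> 1 for x in (0,1], and f_n is increasing in n.
By MCT, lim_n integral(f_n) = integral(lim_n f_n) = integral(1, 0, 1) = 1.
Step 3: Verify convergence: 36/37 = 0.972973 -> 1


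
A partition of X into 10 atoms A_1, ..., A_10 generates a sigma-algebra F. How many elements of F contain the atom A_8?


Each element of F is a union of some subset S of the 10 atoms.
The element contains A_8 iff A_8 is in S.
So we count subsets S of {A_1,...,A_10} with A_8 in S: choose freely among the other 9 atoms.
Count = 2^(10-1) = 2^9 = 512.


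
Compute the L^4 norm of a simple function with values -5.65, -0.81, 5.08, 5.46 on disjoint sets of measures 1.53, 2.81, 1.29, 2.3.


Step 1: Compute |f_i|^4 for each value:
  |-5.65|^4 = 1019.046006
  |-0.81|^4 = 0.430467
  |5.08|^4 = 665.970281
  |5.46|^4 = 888.731495
Step 2: Multiply by measures and sum:
  1019.046006 * 1.53 = 1559.14039
  0.430467 * 2.81 = 1.209613
  665.970281 * 1.29 = 859.101662
  888.731495 * 2.3 = 2044.082437
Sum = 1559.14039 + 1.209613 + 859.101662 + 2044.082437 = 4463.534102
Step 3: Take the p-th root:
||f||_4 = (4463.534102)^(1/4) = 8.173719


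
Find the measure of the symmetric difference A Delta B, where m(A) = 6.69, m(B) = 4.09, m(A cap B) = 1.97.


m(A Delta B) = m(A) + m(B) - 2*m(A n B)
= 6.69 + 4.09 - 2*1.97
= 6.69 + 4.09 - 3.94
= 6.84


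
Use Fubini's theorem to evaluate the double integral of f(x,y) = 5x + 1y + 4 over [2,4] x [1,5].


By Fubini, integrate in x first, then y.
Step 1: Fix y, integrate over x in [2,4]:
  integral(5x + 1y + 4, x=2..4)
  = 5*(4^2 - 2^2)/2 + (1y + 4)*(4 - 2)
  = 30 + (1y + 4)*2
  = 30 + 2y + 8
  = 38 + 2y
Step 2: Integrate over y in [1,5]:
  integral(38 + 2y, y=1..5)
  = 38*4 + 2*(5^2 - 1^2)/2
  = 152 + 24
  = 176


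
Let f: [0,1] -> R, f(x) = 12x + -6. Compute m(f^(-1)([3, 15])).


f^(-1)([3, 15]) = {x : 3 <= 12x + -6 <= 15}
Solving: (3 - -6)/12 <= x <= (15 - -6)/12
= [0.75, 1.75]
Intersecting with [0,1]: [0.75, 1]
Measure = 1 - 0.75 = 0.25


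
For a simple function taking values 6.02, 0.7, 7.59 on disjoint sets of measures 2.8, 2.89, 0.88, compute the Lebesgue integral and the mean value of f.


Step 1: Integral = sum(value_i * measure_i)
= 6.02*2.8 + 0.7*2.89 + 7.59*0.88
= 16.856 + 2.023 + 6.6792
= 25.5582
Step 2: Total measure of domain = 2.8 + 2.89 + 0.88 = 6.57
Step 3: Average value = 25.5582 / 6.57 = 3.890137


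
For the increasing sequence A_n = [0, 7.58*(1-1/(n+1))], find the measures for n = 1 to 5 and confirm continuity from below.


By continuity of measure from below: if A_n increases to A, then m(A_n) -> m(A).
Here A = [0, 7.58], so m(A) = 7.58
Step 1: a_1 = 7.58*(1 - 1/2) = 3.79, m(A_1) = 3.79
Step 2: a_2 = 7.58*(1 - 1/3) = 5.0533, m(A_2) = 5.0533
Step 3: a_3 = 7.58*(1 - 1/4) = 5.685, m(A_3) = 5.685
Step 4: a_4 = 7.58*(1 - 1/5) = 6.064, m(A_4) = 6.064
Step 5: a_5 = 7.58*(1 - 1/6) = 6.3167, m(A_5) = 6.3167
Limit: m(A_n) -> m([0,7.58]) = 7.58


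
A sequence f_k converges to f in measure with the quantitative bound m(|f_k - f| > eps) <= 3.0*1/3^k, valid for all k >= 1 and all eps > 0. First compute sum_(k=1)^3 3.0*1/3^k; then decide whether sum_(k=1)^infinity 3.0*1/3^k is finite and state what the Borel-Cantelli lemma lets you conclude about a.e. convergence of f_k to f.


Step 1: List the terms 3.0*1/3^k for k = 1 to 3:
  k=1: 1
  k=2: 0.333333
  k=3: 0.111111
Step 2: Partial sum = 1 + 0.333333 + 0.111111
     = 1.444444
Step 3: The full series sum_(k>=1) 3.0*1/3^k converges (geometric series with ratio 1/3 < 1; a constant multiple of a convergent series converges).
Step 4: Fix eps > 0. Since sum_k m(|f_k - f| > eps) < infinity, the Borel-Cantelli lemma gives
        m(limsup_k {|f_k - f| > eps}) = 0, i.e. for a.e. x, |f_k(x) - f(x)| <= eps for all large k.
        Applying this with eps = 1/j for j = 1, 2, ... and intersecting the countably many full-measure sets,
        for a.e. x we get limsup_k |f_k(x) - f(x)| <= 1/j for every j, hence f_k -> f almost everywhere.
Conclusion: series converges; Borel-Cantelli yields f_k -> f a.e.


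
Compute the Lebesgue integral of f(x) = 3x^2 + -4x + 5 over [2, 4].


The Lebesgue integral of a Riemann-integrable function agrees with the Riemann integral.
Antiderivative F(x) = (3/3)x^3 + (-4/2)x^2 + 5x
F(4) = (3/3)*4^3 + (-4/2)*4^2 + 5*4
     = (3/3)*64 + (-4/2)*16 + 5*4
     = 64 + -32 + 20
     = 52
F(2) = 10
Integral = F(4) - F(2) = 52 - 10 = 42


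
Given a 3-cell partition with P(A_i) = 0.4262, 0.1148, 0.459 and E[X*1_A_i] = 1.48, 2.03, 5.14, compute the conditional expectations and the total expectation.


For each cell A_i: E[X|A_i] = E[X*1_A_i] / P(A_i)
Step 1: E[X|A_1] = 1.48 / 0.4262 = 3.472548
Step 2: E[X|A_2] = 2.03 / 0.1148 = 17.682927
Step 3: E[X|A_3] = 5.14 / 0.459 = 11.198257
Verification: E[X] = sum E[X*1_A_i] = 1.48 + 2.03 + 5.14 = 8.65


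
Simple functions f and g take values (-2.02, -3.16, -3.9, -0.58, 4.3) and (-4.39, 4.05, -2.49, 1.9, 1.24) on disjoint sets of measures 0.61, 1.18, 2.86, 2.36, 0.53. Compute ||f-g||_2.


Step 1: Compute differences f_i - g_i:
  -2.02 - -4.39 = 2.37
  -3.16 - 4.05 = -7.21
  -3.9 - -2.49 = -1.41
  -0.58 - 1.9 = -2.48
  4.3 - 1.24 = 3.06
Step 2: Compute |diff|^2 * measure for each set:
  |2.37|^2 * 0.61 = 5.6169 * 0.61 = 3.426309
  |-7.21|^2 * 1.18 = 51.9841 * 1.18 = 61.341238
  |-1.41|^2 * 2.86 = 1.9881 * 2.86 = 5.685966
  |-2.48|^2 * 2.36 = 6.1504 * 2.36 = 14.514944
  |3.06|^2 * 0.53 = 9.3636 * 0.53 = 4.962708
Step 3: Sum = 89.931165
Step 4: ||f-g||_2 = (89.931165)^(1/2) = 9.483204


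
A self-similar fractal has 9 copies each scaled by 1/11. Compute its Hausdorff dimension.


For a self-similar set with N copies scaled by 1/r:
dim_H = log(N)/log(r) = log(9)/log(11)
= 2.197225/2.397895
= 0.916314


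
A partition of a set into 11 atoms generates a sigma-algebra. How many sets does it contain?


Each element of the sigma-algebra is a union of some subset of the 11 atoms.
The number of such subsets is 2^11 = 2048.


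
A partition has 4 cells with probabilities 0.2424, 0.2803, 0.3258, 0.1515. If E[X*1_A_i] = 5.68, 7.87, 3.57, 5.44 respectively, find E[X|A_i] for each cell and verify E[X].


For each cell A_i: E[X|A_i] = E[X*1_A_i] / P(A_i)
Step 1: E[X|A_1] = 5.68 / 0.2424 = 23.432343
Step 2: E[X|A_2] = 7.87 / 0.2803 = 28.07706
Step 3: E[X|A_3] = 3.57 / 0.3258 = 10.957643
Step 4: E[X|A_4] = 5.44 / 0.1515 = 35.907591
Verification: E[X] = sum E[X*1_A_i] = 5.68 + 7.87 + 3.57 + 5.44 = 22.56


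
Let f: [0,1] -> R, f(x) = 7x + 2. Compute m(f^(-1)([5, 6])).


f^(-1)([5, 6]) = {x : 5 <= 7x + 2 <= 6}
Solving: (5 - 2)/7 <= x <= (6 - 2)/7
= [0.428571, 0.571429]
Intersecting with [0,1]: [0.428571, 0.571429]
Measure = 0.571429 - 0.428571 = 0.142857


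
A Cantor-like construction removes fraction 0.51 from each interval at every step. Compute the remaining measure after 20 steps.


Step 1: At each step, fraction remaining = 1 - 0.51 = 0.49
Step 2: After 20 steps, measure = (0.49)^20
Result = 6.366806e-07


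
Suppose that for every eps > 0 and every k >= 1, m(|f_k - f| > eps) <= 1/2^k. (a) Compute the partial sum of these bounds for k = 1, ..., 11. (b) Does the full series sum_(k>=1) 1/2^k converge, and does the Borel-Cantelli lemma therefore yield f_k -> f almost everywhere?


Step 1: List the terms 1/2^k for k = 1 to 11:
  k=1: 0.5
  k=2: 0.25
  k=3: 0.125
  k=4: 0.0625
  k=5: 0.03125
  k=6: 0.015625
  k=7: 0.007812
  k=8: 0.003906
  k=9: 0.001953
  k=10: 9.765625e-04
  k=11: 4.882812e-04
Step 2: Partial sum = 0.5 + 0.25 + 0.125 + 0.0625 + 0.03125 + 0.015625 + 0.007812 + 0.003906 + 0.001953 + 9.765625e-04 + 4.882812e-04
     = 0.999512
Step 3: The full series sum_(k>=1) 1/2^k converges (geometric series with ratio 1/2 < 1; a constant multiple of a convergent series converges).
Step 4: Fix eps > 0. Since sum_k m(|f_k - f| > eps) < infinity, the Borel-Cantelli lemma gives
        m(limsup_k {|f_k - f| > eps}) = 0, i.e. for a.e. x, |f_k(x) - f(x)| <= eps for all large k.
        Applying this with eps = 1/j for j = 1, 2, ... and intersecting the countably many full-measure sets,
        for a.e. x we get limsup_k |f_k(x) - f(x)| <= 1/j for every j, hence f_k -> f almost everywhere.
Conclusion: series converges; Borel-Cantelli yields f_k -> f a.e.


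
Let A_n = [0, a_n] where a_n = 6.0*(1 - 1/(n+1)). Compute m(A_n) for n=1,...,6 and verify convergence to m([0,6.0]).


By continuity of measure from below: if A_n increases to A, then m(A_n) -> m(A).
Here A = [0, 6.0], so m(A) = 6
Step 1: a_1 = 6.0*(1 - 1/2) = 3, m(A_1) = 3
Step 2: a_2 = 6.0*(1 - 1/3) = 4, m(A_2) = 4
Step 3: a_3 = 6.0*(1 - 1/4) = 4.5, m(A_3) = 4.5
Step 4: a_4 = 6.0*(1 - 1/5) = 4.8, m(A_4) = 4.8
Step 5: a_5 = 6.0*(1 - 1/6) = 5, m(A_5) = 5
Step 6: a_6 = 6.0*(1 - 1/7) = 5.1429, m(A_6) = 5.1429
Limit: m(A_n) -> m([0,6.0]) = 6


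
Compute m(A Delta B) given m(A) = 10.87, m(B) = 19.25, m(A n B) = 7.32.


m(A Delta B) = m(A) + m(B) - 2*m(A n B)
= 10.87 + 19.25 - 2*7.32
= 10.87 + 19.25 - 14.64
= 15.48


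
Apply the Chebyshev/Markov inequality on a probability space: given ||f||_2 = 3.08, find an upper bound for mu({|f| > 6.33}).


Chebyshev/Markov inequality: mu(|f| > eps) <= (||f||_p / eps)^p
Step 1: ||f||_2 / eps = 3.08 / 6.33 = 0.486572
Step 2: Raise to power p = 2:
  (0.486572)^2 = 0.236752
Step 3: Therefore mu(|f| > 6.33) <= 0.236752


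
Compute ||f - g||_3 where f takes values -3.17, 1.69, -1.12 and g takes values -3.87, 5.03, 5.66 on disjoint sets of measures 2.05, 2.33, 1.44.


Step 1: Compute differences f_i - g_i:
  -3.17 - -3.87 = 0.7
  1.69 - 5.03 = -3.34
  -1.12 - 5.66 = -6.78
Step 2: Compute |diff|^3 * measure for each set:
  |0.7|^3 * 2.05 = 0.343 * 2.05 = 0.70315
  |-3.34|^3 * 2.33 = 37.259704 * 2.33 = 86.81511
  |-6.78|^3 * 1.44 = 311.665752 * 1.44 = 448.798683
Step 3: Sum = 536.316943
Step 4: ||f-g||_3 = (536.316943)^(1/3) = 8.124697


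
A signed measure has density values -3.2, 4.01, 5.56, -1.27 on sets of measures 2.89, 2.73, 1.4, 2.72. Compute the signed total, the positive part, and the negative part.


Step 1: Compute signed measure on each set:
  Set 1: -3.2 * 2.89 = -9.248
  Set 2: 4.01 * 2.73 = 10.9473
  Set 3: 5.56 * 1.4 = 7.784
  Set 4: -1.27 * 2.72 = -3.4544
Step 2: Total signed measure = (-9.248) + (10.9473) + (7.784) + (-3.4544)
     = 6.0289
Step 3: Positive part mu+(X) = sum of positive contributions = 18.7313
Step 4: Negative part mu-(X) = |sum of negative contributions| = 12.7024


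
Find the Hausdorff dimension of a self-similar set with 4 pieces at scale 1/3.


For a self-similar set with N copies scaled by 1/r:
dim_H = log(N)/log(r) = log(4)/log(3)
= 1.386294/1.098612
= 1.26186


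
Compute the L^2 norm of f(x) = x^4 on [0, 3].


Step 1: ||f||_2 = (integral_0^3 |x^4|^2 dx)^(1/2)
     = (integral_0^3 x^8 dx)^(1/2)
Step 2: integral_0^3 x^8 dx = [x^9/(9)] from 0 to 3 = 3^9/9
     = 19683/9 = 2187
Step 3: ||f||_2 = (2187)^(1/2) = 46.765372


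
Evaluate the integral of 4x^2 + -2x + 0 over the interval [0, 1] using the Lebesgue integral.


The Lebesgue integral of a Riemann-integrable function agrees with the Riemann integral.
Antiderivative F(x) = (4/3)x^3 + (-2/2)x^2 + 0x
F(1) = (4/3)*1^3 + (-2/2)*1^2 + 0*1
     = (4/3)*1 + (-2/2)*1 + 0*1
     = 1.333333 + -1 + 0
     = 0.333333
F(0) = 0.0
Integral = F(1) - F(0) = 0.333333 - 0.0 = 0.333333


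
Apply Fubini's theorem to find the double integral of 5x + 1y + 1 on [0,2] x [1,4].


By Fubini, integrate in x first, then y.
Step 1: Fix y, integrate over x in [0,2]:
  integral(5x + 1y + 1, x=0..2)
  = 5*(2^2 - 0^2)/2 + (1y + 1)*(2 - 0)
  = 10 + (1y + 1)*2
  = 10 + 2y + 2
  = 12 + 2y
Step 2: Integrate over y in [1,4]:
  integral(12 + 2y, y=1..4)
  = 12*3 + 2*(4^2 - 1^2)/2
  = 36 + 15
  = 51


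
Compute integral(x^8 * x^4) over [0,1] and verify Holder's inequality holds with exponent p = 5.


Step 1: Exact integral of f*g = integral(x^12, 0, 1) = 1/13
     = 0.076923
Step 2: Holder bound with p=5, q=1.25:
  ||f||_p = (integral x^40 dx)^(1/5) = (1/41)^(1/5) = 0.475821
  ||g||_q = (integral x^5 dx)^(1/1.25) = (1/6)^(1/1.25) = 0.238495
Step 3: Holder bound = ||f||_p * ||g||_q = 0.475821 * 0.238495 = 0.113481
Verification: 0.076923 <= 0.113481 (Holder holds)


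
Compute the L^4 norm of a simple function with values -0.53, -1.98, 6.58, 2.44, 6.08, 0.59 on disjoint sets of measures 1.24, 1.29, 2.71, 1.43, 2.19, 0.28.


Step 1: Compute |f_i|^4 for each value:
  |-0.53|^4 = 0.078905
  |-1.98|^4 = 15.369536
  |6.58|^4 = 1874.578253
  |2.44|^4 = 35.445353
  |6.08|^4 = 1366.514729
  |0.59|^4 = 0.121174
Step 2: Multiply by measures and sum:
  0.078905 * 1.24 = 0.097842
  15.369536 * 1.29 = 19.826702
  1874.578253 * 2.71 = 5080.107066
  35.445353 * 1.43 = 50.686855
  1366.514729 * 2.19 = 2992.667256
  0.121174 * 0.28 = 0.033929
Sum = 0.097842 + 19.826702 + 5080.107066 + 50.686855 + 2992.667256 + 0.033929 = 8143.419649
Step 3: Take the p-th root:
||f||_4 = (8143.419649)^(1/4) = 9.499521


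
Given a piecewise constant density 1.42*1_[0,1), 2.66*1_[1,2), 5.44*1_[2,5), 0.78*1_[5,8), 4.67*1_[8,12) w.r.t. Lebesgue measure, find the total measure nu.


Integrate each piece of the Radon-Nikodym derivative:
Step 1: integral_0^1 1.42 dx = 1.42*(1-0) = 1.42*1 = 1.42
Step 2: integral_1^2 2.66 dx = 2.66*(2-1) = 2.66*1 = 2.66
Step 3: integral_2^5 5.44 dx = 5.44*(5-2) = 5.44*3 = 16.32
Step 4: integral_5^8 0.78 dx = 0.78*(8-5) = 0.78*3 = 2.34
Step 5: integral_8^12 4.67 dx = 4.67*(12-8) = 4.67*4 = 18.68
Total: 1.42 + 2.66 + 16.32 + 2.34 + 18.68 = 41.42


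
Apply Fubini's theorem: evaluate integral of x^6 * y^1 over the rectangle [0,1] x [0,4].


By Fubini's theorem, the double integral factors as a product of single integrals:
Step 1: integral_0^1 x^6 dx = [x^7/7] from 0 to 1
     = 1^7/7 = 0.142857
Step 2: integral_0^4 y^1 dy = [y^2/2] from 0 to 4
     = 4^2/2 = 8
Step 3: Double integral = 0.142857 * 8 = 1.142857


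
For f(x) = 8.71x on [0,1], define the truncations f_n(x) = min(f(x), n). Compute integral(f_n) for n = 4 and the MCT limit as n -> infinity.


f(x) = 8.71x on [0,1]; f_n(x) = min(8.71x, n). At n = 4:
Step 1: f(x) reaches 4 at x = 4/8.71 = 0.459242
Step 2: integral(f_4) = integral(8.71x, 0, 0.459242) + integral(4, 0.459242, 1)
       = 8.71*0.459242^2/2 + 4*(1 - 0.459242)
       = 0.918485 + 2.163031
       = 3.081515
Step 3: As n -> infinity, f_n increases to f, so by MCT integral(f_n) -> integral(f) = 8.71/2 = 4.355.
Convergence: integral(f_4) = 3.081515 -> 4.355 as n -> infinity


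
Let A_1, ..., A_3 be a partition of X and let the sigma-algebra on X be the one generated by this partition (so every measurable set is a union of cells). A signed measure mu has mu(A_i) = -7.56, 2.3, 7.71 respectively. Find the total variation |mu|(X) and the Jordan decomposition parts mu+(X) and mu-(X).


Step 1: Every measurable set is a union of atoms (the cells / points), so a Hahn decomposition is
  obtained by grouping atoms by sign: P = union of atoms with mu > 0, N = union of the remaining atoms.
  Atoms in P (indices): 2, 3;  atoms in N (indices): 1
  Positive values: 2.3, 7.71
  Negative values: -7.56
Step 2: mu+(X) = mu(P) = sum of positive atom values = 10.01
Step 3: mu-(X) = -mu(N) = sum of |negative atom values| = 7.56
Step 4: |mu|(X) = mu+(X) + mu-(X) = 10.01 + 7.56 = 17.57


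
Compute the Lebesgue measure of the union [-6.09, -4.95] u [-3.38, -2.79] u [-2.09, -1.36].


For pairwise disjoint intervals, m(union) = sum of lengths.
= (-4.95 - -6.09) + (-2.79 - -3.38) + (-1.36 - -2.09)
= 1.14 + 0.59 + 0.73
= 2.46


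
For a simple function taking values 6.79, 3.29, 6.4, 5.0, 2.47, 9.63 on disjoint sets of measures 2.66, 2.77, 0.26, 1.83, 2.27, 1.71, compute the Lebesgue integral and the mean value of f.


Step 1: Integral = sum(value_i * measure_i)
= 6.79*2.66 + 3.29*2.77 + 6.4*0.26 + 5.0*1.83 + 2.47*2.27 + 9.63*1.71
= 18.0614 + 9.1133 + 1.664 + 9.15 + 5.6069 + 16.4673
= 60.0629
Step 2: Total measure of domain = 2.66 + 2.77 + 0.26 + 1.83 + 2.27 + 1.71 = 11.5
Step 3: Average value = 60.0629 / 11.5 = 5.222861


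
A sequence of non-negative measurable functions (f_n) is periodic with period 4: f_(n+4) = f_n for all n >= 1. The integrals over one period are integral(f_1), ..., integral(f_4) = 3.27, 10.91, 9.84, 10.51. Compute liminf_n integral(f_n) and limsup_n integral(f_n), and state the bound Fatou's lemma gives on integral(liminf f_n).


The sequence (integral(f_n)) is periodic with period 4, repeating the values 3.27, 10.91, 9.84, 10.51 indefinitely.
Step 1: For a periodic sequence, every tail (a_m, a_(m+1), ...) contains all 4 period values infinitely often.
Step 2: Hence inf of every tail = min of the period values = min(3.27, 10.91, 9.84, 10.51) = 3.27.
        liminf_n integral(f_n) = sup over m of (inf of tail from m) = 3.27.
Step 3: Similarly sup of every tail = max of the period values = 10.91.
        limsup_n integral(f_n) = 10.91.
Step 4: Fatou's lemma: integral(liminf_n f_n) <= liminf_n integral(f_n) = 3.27.
        So the integral of the pointwise liminf is at most 3.27.


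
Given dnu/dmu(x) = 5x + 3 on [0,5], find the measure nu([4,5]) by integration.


nu(A) = integral_A (dnu/dmu) dmu = integral_4^5 (5x + 3) dx
Step 1: Antiderivative F(x) = (5/2)x^2 + 3x
Step 2: F(5) = (5/2)*5^2 + 3*5 = 62.5 + 15 = 77.5
Step 3: F(4) = (5/2)*4^2 + 3*4 = 40 + 12 = 52
Step 4: nu([4,5]) = F(5) - F(4) = 77.5 - 52 = 25.5


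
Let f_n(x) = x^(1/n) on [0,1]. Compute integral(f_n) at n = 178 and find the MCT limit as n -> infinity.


At n = 178: f_178(x) = x^(1/178).
Step 1: integral(x^(1/178), 0, 1) = [x^(1/178+1) / (1/178+1)] from 0 to 1
     = 1 / (1/178 + 1) = 1 / ((178+1)/178) = 178/(178+1)
     = 178/179 = 0.994413
Step 2: As n -> infinity, f_n(x) = x^(1/n) -> 1 for x in (0,1], and f_n is increasing in n.
By MCT, lim_n integral(f_n) = integral(lim_n f_n) = integral(1, 0, 1) = 1.
Step 3: Verify convergence: 178/179 = 0.994413 -> 1


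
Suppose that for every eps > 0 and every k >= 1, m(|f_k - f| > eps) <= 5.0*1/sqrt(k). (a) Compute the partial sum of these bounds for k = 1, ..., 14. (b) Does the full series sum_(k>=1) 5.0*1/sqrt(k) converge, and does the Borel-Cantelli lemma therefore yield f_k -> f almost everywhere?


Step 1: List the terms 5.0*1/sqrt(k) for k = 1 to 14:
  k=1: 5
  k=2: 3.535534
  k=3: 2.886751
  k=4: 2.5
  k=5: 2.236068
  k=6: 2.041241
  k=7: 1.889822
  k=8: 1.767767
  k=9: 1.666667
  k=10: 1.581139
  k=11: 1.507557
  k=12: 1.443376
  k=13: 1.38675
  k=14: 1.336306
Step 2: Partial sum = 5 + 3.535534 + 2.886751 + 2.5 + 2.236068 + 2.041241 + 1.889822 + 1.767767 + 1.666667 + 1.581139 + 1.507557 + 1.443376 + 1.38675 + 1.336306
     = 30.778979
Step 3: The full series sum_(k>=1) 5.0*1/sqrt(k) diverges (p-series with p = 1/2 <= 1; a nonzero constant multiple of a divergent series diverges).
Step 4: The (first) Borel-Cantelli lemma requires a summable sequence of measures, so it does not apply here;
        from this bound alone no conclusion about a.e. convergence can be drawn (convergence in measure still
        gives an a.e.-convergent subsequence, but not a.e. convergence of the whole sequence).
Conclusion: series diverges; Borel-Cantelli is inconclusive about a.e. convergence of f_k.


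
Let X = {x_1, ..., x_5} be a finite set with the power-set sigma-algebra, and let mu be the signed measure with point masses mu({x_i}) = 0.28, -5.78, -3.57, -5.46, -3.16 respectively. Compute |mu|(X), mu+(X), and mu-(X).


Step 1: Every measurable set is a union of atoms (the cells / points), so a Hahn decomposition is
  obtained by grouping atoms by sign: P = union of atoms with mu > 0, N = union of the remaining atoms.
  Atoms in P (indices): 1;  atoms in N (indices): 2, 3, 4, 5
  Positive values: 0.28
  Negative values: -5.78, -3.57, -5.46, -3.16
Step 2: mu+(X) = mu(P) = sum of positive atom values = 0.28
Step 3: mu-(X) = -mu(N) = sum of |negative atom values| = 17.97
Step 4: |mu|(X) = mu+(X) + mu-(X) = 0.28 + 17.97 = 18.25


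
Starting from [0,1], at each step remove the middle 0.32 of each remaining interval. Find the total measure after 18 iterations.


Step 1: At each step, fraction remaining = 1 - 0.32 = 0.68
Step 2: After 18 steps, measure = (0.68)^18
Result = 9.664078e-04


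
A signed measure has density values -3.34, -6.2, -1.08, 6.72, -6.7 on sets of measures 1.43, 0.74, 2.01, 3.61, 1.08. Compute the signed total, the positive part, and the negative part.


Step 1: Compute signed measure on each set:
  Set 1: -3.34 * 1.43 = -4.7762
  Set 2: -6.2 * 0.74 = -4.588
  Set 3: -1.08 * 2.01 = -2.1708
  Set 4: 6.72 * 3.61 = 24.2592
  Set 5: -6.7 * 1.08 = -7.236
Step 2: Total signed measure = (-4.7762) + (-4.588) + (-2.1708) + (24.2592) + (-7.236)
     = 5.4882
Step 3: Positive part mu+(X) = sum of positive contributions = 24.2592
Step 4: Negative part mu-(X) = |sum of negative contributions| = 18.771


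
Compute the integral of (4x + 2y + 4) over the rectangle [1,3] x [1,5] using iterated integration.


By Fubini, integrate in x first, then y.
Step 1: Fix y, integrate over x in [1,3]:
  integral(4x + 2y + 4, x=1..3)
  = 4*(3^2 - 1^2)/2 + (2y + 4)*(3 - 1)
  = 16 + (2y + 4)*2
  = 16 + 4y + 8
  = 24 + 4y
Step 2: Integrate over y in [1,5]:
  integral(24 + 4y, y=1..5)
  = 24*4 + 4*(5^2 - 1^2)/2
  = 96 + 48
  = 144


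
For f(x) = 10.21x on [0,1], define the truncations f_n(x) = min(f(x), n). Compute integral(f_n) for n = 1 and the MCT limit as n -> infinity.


f(x) = 10.21x on [0,1]; f_n(x) = min(10.21x, n). At n = 1:
Step 1: f(x) reaches 1 at x = 1/10.21 = 0.097943
Step 2: integral(f_1) = integral(10.21x, 0, 0.097943) + integral(1, 0.097943, 1)
       = 10.21*0.097943^2/2 + 1*(1 - 0.097943)
       = 0.048972 + 0.902057
       = 0.951028
Step 3: As n -> infinity, f_n increases to f, so by MCT integral(f_n) -> integral(f) = 10.21/2 = 5.105.
Convergence: integral(f_1) = 0.951028 -> 5.105 as n -> infinity


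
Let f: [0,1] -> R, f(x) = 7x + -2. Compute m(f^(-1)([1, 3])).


f^(-1)([1, 3]) = {x : 1 <= 7x + -2 <= 3}
Solving: (1 - -2)/7 <= x <= (3 - -2)/7
= [0.428571, 0.714286]
Intersecting with [0,1]: [0.428571, 0.714286]
Measure = 0.714286 - 0.428571 = 0.285714


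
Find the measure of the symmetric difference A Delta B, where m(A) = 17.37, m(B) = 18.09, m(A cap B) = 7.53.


m(A Delta B) = m(A) + m(B) - 2*m(A n B)
= 17.37 + 18.09 - 2*7.53
= 17.37 + 18.09 - 15.06
= 20.4


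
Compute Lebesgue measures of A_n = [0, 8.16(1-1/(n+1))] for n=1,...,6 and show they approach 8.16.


By continuity of measure from below: if A_n increases to A, then m(A_n) -> m(A).
Here A = [0, 8.16], so m(A) = 8.16
Step 1: a_1 = 8.16*(1 - 1/2) = 4.08, m(A_1) = 4.08
Step 2: a_2 = 8.16*(1 - 1/3) = 5.44, m(A_2) = 5.44
Step 3: a_3 = 8.16*(1 - 1/4) = 6.12, m(A_3) = 6.12
Step 4: a_4 = 8.16*(1 - 1/5) = 6.528, m(A_4) = 6.528
Step 5: a_5 = 8.16*(1 - 1/6) = 6.8, m(A_5) = 6.8
Step 6: a_6 = 8.16*(1 - 1/7) = 6.9943, m(A_6) = 6.9943
Limit: m(A_n) -> m([0,8.16]) = 8.16


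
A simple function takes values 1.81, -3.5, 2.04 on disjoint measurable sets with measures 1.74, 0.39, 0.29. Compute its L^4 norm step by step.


Step 1: Compute |f_i|^4 for each value:
  |1.81|^4 = 10.732831
  |-3.5|^4 = 150.0625
  |2.04|^4 = 17.318915
Step 2: Multiply by measures and sum:
  10.732831 * 1.74 = 18.675126
  150.0625 * 0.39 = 58.524375
  17.318915 * 0.29 = 5.022485
Sum = 18.675126 + 58.524375 + 5.022485 = 82.221987
Step 3: Take the p-th root:
||f||_4 = (82.221987)^(1/4) = 3.011251
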